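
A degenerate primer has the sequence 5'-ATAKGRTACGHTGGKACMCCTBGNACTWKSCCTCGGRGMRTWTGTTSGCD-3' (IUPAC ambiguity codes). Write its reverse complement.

5'-HGCSAACAWAYKCYCCGAGGSMWAGTNCVAGGKGTMCCADCGTAYCMTAT-3'

Standard pairs A↔T, G↔C; ambiguity codes pair R↔Y, M↔K, W↔W, S↔S, B↔V, D↔H, N↔N. Complement (TATMCYATGCDACCMTGKGGAVCNTGAWMSGGAGCCYCKYAWACAASCGH), then reverse for 5'→3'.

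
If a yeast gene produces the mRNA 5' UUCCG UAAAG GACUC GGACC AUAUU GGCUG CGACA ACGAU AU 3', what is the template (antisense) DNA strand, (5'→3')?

Replace U with T to get the coding DNA strand: TTCCGTAAAGGACTCGGACCATATTGGCTGCGACAACGATAT. The template strand is its reverse complement (complement AAGGCATTTCCTGAGCCTGGTATAACCGACGCTGTTGCTATA, then reverse).

5′-ATATCGTTGTCGCAGCCAATATGGTCCGAGTCCTTTACGGAA-3′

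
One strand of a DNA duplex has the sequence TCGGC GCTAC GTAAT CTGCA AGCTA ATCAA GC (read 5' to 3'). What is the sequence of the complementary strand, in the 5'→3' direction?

Pairing A↔T and G↔C gives AGCCGCGATGCATTAGACGTTCGATTAGTTCG, running 3'→5'. Reverse for the 5'→3' convention.

5′-GCTTGATTAGCTTGCAGATTACGTAGCGCCGA-3′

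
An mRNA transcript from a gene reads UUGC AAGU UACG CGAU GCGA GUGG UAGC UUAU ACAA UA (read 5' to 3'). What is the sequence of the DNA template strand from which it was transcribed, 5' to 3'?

5'-TATTGTATAAGCTACCACTCGCATCGCGTAACTTGCAA-3'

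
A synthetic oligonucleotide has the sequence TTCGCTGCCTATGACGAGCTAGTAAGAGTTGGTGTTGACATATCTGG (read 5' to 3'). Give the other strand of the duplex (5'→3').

Pairing A↔T and G↔C gives AAGCGACGGATACTGCTCGATCATTCTCAACCACAACTGTATAGACC, running 3'→5'. Reverse for the 5'→3' convention.

5'-CCAGATATGTCAACACCAACTCTTACTAGCTCGTCATAGGCAGCGAA-3'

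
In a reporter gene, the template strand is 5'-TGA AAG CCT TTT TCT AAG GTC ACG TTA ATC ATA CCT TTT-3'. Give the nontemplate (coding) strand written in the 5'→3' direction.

5'-AAAAGGTATGATTAACGTGACCTTAGAAAAAGGCTTTCA-3'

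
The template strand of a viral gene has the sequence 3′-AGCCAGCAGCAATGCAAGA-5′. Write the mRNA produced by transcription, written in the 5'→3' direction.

5'-UCGGUCGUCGUUACGUUCU-3'

Reading the template 3'→5' as shown, RNA polymerase pairs each base (A→U, T→A, G↔C) to build mRNA 5'→3' directly.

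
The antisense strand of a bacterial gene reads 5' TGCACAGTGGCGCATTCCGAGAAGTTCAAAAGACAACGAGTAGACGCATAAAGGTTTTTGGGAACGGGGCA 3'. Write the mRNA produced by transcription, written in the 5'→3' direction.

5'-UGCCCCGUUCCCAAAAACCUUUAUGCGUCUACUCGUUGUCUUUUGAACUUCUCGGAAUGCGCCACUGUGCA-3'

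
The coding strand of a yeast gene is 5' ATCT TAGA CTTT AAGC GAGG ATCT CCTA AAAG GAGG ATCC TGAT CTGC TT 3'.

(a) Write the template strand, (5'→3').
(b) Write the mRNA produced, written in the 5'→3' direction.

(a) 5'-AAGCAGATCAGGATCCTCCTTTTAGGAGATCCTCGCTTAAAGTCTAAGAT-3'
(b) 5'-AUCUUAGACUUUAAGCGAGGAUCUCCUAAAAGGAGGAUCCUGAUCUGCUU-3'

(a) The template strand is the reverse complement of the coding strand: complement TAGAATCTGAAATTCGCTCCTAGAGGATTTTCCTCCTAGGACTAGACGAA, then reverse.
(b) mRNA matches the coding strand with T→U.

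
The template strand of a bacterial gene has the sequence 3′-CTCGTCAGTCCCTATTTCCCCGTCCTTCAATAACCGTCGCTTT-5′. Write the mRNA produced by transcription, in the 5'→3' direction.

5'-GAGCAGUCAGGGAUAAAGGGGCAGGAAGUUAUUGGCAGCGAAA-3'

Reading the template 3'→5' as shown, RNA polymerase pairs each base (A→U, T→A, G↔C) to build mRNA 5'→3' directly.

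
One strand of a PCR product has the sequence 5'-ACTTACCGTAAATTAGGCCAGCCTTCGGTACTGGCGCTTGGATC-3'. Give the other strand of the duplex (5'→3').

5'-GATCCAAGCGCCAGTACCGAAGGCTGGCCTAATTTACGGTAAGT-3'

Pairing A↔T and G↔C gives TGAATGGCATTTAATCCGGTCGGAAGCCATGACCGCGAACCTAG, running 3'→5'. Reverse for the 5'→3' convention.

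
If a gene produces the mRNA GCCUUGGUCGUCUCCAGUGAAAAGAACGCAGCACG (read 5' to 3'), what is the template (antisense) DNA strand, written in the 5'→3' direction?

Replace U with T to get the coding DNA strand: GCCTTGGTCGTCTCCAGTGAAAAGAACGCAGCACG. The template strand is its reverse complement (complement CGGAACCAGCAGAGGTCACTTTTCTTGCGTCGTGC, then reverse).

5'-CGTGCTGCGTTCTTTTCACTGGAGACGACCAAGGC-3'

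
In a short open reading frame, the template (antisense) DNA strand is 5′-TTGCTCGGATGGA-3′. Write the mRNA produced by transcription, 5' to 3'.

5'-UCCAUCCGAGCAA-3'

RNA polymerase reads the template 3'→5' and synthesizes mRNA 5'→3' by base-pairing (A→U, T→A, G↔C). The complement of the template is AACGAGCCTACCT; antiparallel, so 5'→3' the coding strand is TCCATCCGAGCAA. Replace T with U for the mRNA.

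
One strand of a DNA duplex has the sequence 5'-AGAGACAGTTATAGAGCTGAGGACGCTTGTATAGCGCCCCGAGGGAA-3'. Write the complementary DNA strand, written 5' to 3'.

Pairing A↔T and G↔C gives TCTCTGTCAATATCTCGACTCCTGCGAACATATCGCGGGGCTCCCTT, running 3'→5'. Reverse for the 5'→3' convention.

5'-TTCCCTCGGGGCGCTATACAAGCGTCCTCAGCTCTATAACTGTCTCT-3'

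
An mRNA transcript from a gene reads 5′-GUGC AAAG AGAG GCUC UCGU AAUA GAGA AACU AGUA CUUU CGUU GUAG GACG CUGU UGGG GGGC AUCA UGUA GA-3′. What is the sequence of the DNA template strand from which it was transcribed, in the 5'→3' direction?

Replace U with T to get the coding DNA strand: GTGCAAAGAGAGGCTCTCGTAATAGAGAAACTAGTACTTTCGTTGTAGGACGCTGTTGGGGGGCATCATGTAGA. The template strand is its reverse complement (complement CACGTTTCTCTCCGAGAGCATTATCTCTTTGATCATGAAAGCAACATCCTGCGACAACCCCCCGTAGTACATCT, then reverse).

5'-TCTACATGATGCCCCCCAACAGCGTCCTACAACGAAAGTACTAGTTTCTCTATTACGAGAGCCTCTCTTTGCAC-3'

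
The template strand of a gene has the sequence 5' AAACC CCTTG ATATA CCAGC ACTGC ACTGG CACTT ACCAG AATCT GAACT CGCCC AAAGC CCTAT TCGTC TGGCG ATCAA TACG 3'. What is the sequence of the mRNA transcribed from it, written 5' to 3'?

5'-CGUAUUGAUCGCCAGACGAAUAGGGCUUUGGGCGAGUUCAGAUUCUGGUAAGUGCCAGUGCAGUGCUGGUAUAUCAAGGGGUUU-3'

The mRNA has the sequence of the coding strand (reverse complement of the template) with T→U. Reverse complement of AAACCCCTTGATATACCAGCACTGCACTGGCACTTACCAGAATCTGAACTCGCCCAAAGCCCTATTCGTCTGGCGATCAATACG is CGTATTGATCGCCAGACGAATAGGGCTTTGGGCGAGTTCAGATTCTGGTAAGTGCCAGTGCAGTGCTGGTATATCAAGGGGTTT; then T→U.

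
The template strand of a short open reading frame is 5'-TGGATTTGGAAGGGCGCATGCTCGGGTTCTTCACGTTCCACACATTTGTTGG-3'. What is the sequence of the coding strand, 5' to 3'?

5'-CCAACAAATGTGTGGAACGTGAAGAACCCGAGCATGCGCCCTTCCAAATCCA-3'

The coding strand is complementary and antiparallel to the template: take the complement (A↔T, G↔C) and reverse.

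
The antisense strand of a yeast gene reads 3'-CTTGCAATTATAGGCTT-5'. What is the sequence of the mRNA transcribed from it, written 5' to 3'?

5′-GAACGUUAAUAUCCGAA-3′

Reading the template 3'→5' as shown, RNA polymerase pairs each base (A→U, T→A, G↔C) to build mRNA 5'→3' directly.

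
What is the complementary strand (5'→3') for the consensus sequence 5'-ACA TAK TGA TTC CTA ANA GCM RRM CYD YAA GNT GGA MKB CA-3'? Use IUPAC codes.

5'-TGVMKTCCANCTTRHRGKYYKGCTNTTAGGAATCAMTATGT-3'

Standard pairs A↔T, G↔C; ambiguity codes pair R↔Y, M↔K, B↔V, D↔H, N↔N. Complement (TGTATMACTAAGGATTNTCGKYYKGRHRTTCNACCTKMVGT), then reverse for 5'→3'.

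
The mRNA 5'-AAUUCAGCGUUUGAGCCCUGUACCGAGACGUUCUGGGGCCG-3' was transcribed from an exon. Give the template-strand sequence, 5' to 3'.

Replace U with T to get the coding DNA strand: AATTCAGCGTTTGAGCCCTGTACCGAGACGTTCTGGGGCCG. The template strand is its reverse complement (complement TTAAGTCGCAAACTCGGGACATGGCTCTGCAAGACCCCGGC, then reverse).

5′-CGGCCCCAGAACGTCTCGGTACAGGGCTCAAACGCTGAATT-3′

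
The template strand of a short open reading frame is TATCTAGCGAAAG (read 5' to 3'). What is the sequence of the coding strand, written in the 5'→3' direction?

The coding strand is complementary and antiparallel to the template: take the complement (A↔T, G↔C) and reverse.

5'-CTTTCGCTAGATA-3'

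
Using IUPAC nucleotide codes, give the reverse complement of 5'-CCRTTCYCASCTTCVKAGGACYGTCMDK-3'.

5′-MHKGACRGTCCTMBGAAGSTGRGAAYGG-3′

Standard pairs A↔T, G↔C; ambiguity codes pair R↔Y, M↔K, S↔S, D↔H, V↔B. Complement (GGYAAGRGTSGAAGBMTCCTGRCAGKHM), then reverse for 5'→3'.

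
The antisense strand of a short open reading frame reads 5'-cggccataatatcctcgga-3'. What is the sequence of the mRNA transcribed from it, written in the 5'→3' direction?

5'-UCCGAGGAUAUUAUGGCCG-3'

The mRNA has the sequence of the coding strand (reverse complement of the template) with T→U. Reverse complement of CGGCCATAATATCCTCGGA is TCCGAGGATATTATGGCCG; then T→U.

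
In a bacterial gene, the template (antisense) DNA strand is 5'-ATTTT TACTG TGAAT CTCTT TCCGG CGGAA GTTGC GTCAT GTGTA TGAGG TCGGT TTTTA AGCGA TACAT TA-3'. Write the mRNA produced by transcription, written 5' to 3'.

5'-UAAUGUAUCGCUUAAAAACCGACCUCAUACACAUGACGCAACUUCCGCCGGAAAGAGAUUCACAGUAAAAAU-3'

The mRNA has the sequence of the coding strand (reverse complement of the template) with T→U. Reverse complement of ATTTTTACTGTGAATCTCTTTCCGGCGGAAGTTGCGTCATGTGTATGAGGTCGGTTTTTAAGCGATACATTA is TAATGTATCGCTTAAAAACCGACCTCATACACATGACGCAACTTCCGCCGGAAAGAGATTCACAGTAAAAAT; then T→U.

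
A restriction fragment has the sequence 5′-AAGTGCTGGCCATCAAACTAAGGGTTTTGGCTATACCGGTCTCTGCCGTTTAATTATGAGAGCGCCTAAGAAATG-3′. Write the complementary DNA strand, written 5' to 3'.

The complement of AAGTGCTGGCCATCAAACTAAGGGTTTTGGCTATACCGGTCTCTGCCGTTTAATTATGAGAGCGCCTAAGAAATG is TTCACGACCGGTAGTTTGATTCCCAAAACCGATATGGCCAGAGACGGCAAATTAATACTCTCGCGGATTCTTTAC (A↔T, G↔C). DNA strands are antiparallel, so the complementary strand runs 3'→5'; reversing gives the 5'→3' form.

5'-CATTTCTTAGGCGCTCTCATAATTAAACGGCAGAGACCGGTATAGCCAAAACCCTTAGTTTGATGGCCAGCACTT-3'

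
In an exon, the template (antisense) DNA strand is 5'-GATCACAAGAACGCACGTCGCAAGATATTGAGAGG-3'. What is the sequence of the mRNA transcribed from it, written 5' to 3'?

5'-CCUCUCAAUAUCUUGCGACGUGCGUUCUUGUGAUC-3'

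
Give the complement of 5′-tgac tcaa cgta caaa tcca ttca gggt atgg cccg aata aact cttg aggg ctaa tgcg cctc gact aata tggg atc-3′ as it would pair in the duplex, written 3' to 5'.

Base-pairing A↔T, G↔C gives the complement. The complementary strand is antiparallel, so paired with a 5'→3' strand it runs 3'→5'.

3'-ACTGAGTTGCATGTTTAGGTAAGTCCCATACCGGGCTTATTTGAGAACTCCCGATTACGCGGAGCTGATTATACCCTAG-5'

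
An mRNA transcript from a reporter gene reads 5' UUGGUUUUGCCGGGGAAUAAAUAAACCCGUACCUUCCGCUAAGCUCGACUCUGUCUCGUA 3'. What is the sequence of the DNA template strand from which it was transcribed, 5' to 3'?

Replace U with T to get the coding DNA strand: TTGGTTTTGCCGGGGAATAAATAAACCCGTACCTTCCGCTAAGCTCGACTCTGTCTCGTA. The template strand is its reverse complement (complement AACCAAAACGGCCCCTTATTTATTTGGGCATGGAAGGCGATTCGAGCTGAGACAGAGCAT, then reverse).

5'-TACGAGACAGAGTCGAGCTTAGCGGAAGGTACGGGTTTATTTATTCCCCGGCAAAACCAA-3'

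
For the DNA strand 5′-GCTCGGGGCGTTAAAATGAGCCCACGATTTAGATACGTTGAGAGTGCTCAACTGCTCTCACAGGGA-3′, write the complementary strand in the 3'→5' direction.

3'-CGAGCCCCGCAATTTTACTCGGGTGCTAAATCTATGCAACTCTCACGAGTTGACGAGAGTGTCCCT-5'

Base-pairing A↔T, G↔C gives the complement. The complementary strand is antiparallel, so paired with a 5'→3' strand it runs 3'→5'.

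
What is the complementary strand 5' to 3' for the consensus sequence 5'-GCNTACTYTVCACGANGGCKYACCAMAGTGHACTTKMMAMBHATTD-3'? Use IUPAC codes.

5'-HAATDVKTKKMAAGTDCACTKTGGTRMGCCNTCGTGBARAGTANGC-3'

Standard pairs A↔T, G↔C; ambiguity codes pair Y↔R, M↔K, B↔V, D↔H, N↔N. Complement (CGNATGARABGTGCTNCCGMRTGGTKTCACDTGAAMKKTKVDTAAH), then reverse for 5'→3'.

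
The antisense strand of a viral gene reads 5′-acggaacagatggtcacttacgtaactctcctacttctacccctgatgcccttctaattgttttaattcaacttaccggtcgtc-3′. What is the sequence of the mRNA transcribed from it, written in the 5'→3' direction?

The mRNA has the sequence of the coding strand (reverse complement of the template) with T→U. Reverse complement of ACGGAACAGATGGTCACTTACGTAACTCTCCTACTTCTACCCCTGATGCCCTTCTAATTGTTTTAATTCAACTTACCGGTCGTC is GACGACCGGTAAGTTGAATTAAAACAATTAGAAGGGCATCAGGGGTAGAAGTAGGAGAGTTACGTAAGTGACCATCTGTTCCGT; then T→U.

5'-GACGACCGGUAAGUUGAAUUAAAACAAUUAGAAGGGCAUCAGGGGUAGAAGUAGGAGAGUUACGUAAGUGACCAUCUGUUCCGU-3'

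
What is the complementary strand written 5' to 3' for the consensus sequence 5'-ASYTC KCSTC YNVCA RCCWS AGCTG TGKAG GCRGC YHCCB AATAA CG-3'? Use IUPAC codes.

5'-CGTTATTVGGDRGCYGCCTMCACAGCTSWGGYTGBNRGASGMGARST-3'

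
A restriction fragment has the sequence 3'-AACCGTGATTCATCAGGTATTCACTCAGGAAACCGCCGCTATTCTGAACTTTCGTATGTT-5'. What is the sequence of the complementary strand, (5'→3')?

5'-TTGGCACTAAGTAGTCCATAAGTGAGTCCTTTGGCGGCGATAAGACTTGAAAGCATACAA-3'

The strand is given 3'→5', so its complement runs 5'→3' in the same left-to-right order: pair each base A↔T, G↔C.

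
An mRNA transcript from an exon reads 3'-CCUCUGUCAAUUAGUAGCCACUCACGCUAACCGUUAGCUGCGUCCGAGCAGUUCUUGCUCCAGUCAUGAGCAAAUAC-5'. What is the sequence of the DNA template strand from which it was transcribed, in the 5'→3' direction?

5'-GGAGACAGTTAATCATCGGTGAGTGCGATTGGCAATCGACGCAGGCTCGTCAAGAACGAGGTCAGTACTCGTTTATG-3'

Written 5'→3' the mRNA is CAUAAACGAGUACUGACCUCGUUCUUGACGAGCCUGCGUCGAUUGCCAAUCGCACUCACCGAUGAUUAACUGUCUCC, so the coding DNA strand is CATAAACGAGTACTGACCTCGTTCTTGACGAGCCTGCGTCGATTGCCAATCGCACTCACCGATGATTAACTGTCTCC. The template is its reverse complement.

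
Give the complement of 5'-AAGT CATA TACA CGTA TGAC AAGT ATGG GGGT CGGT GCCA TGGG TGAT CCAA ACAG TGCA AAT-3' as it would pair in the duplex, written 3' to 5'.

Base-pairing A↔T, G↔C gives the complement. The complementary strand is antiparallel, so paired with a 5'→3' strand it runs 3'→5'.

3'-TTCAGTATATGTGCATACTGTTCATACCCCCAGCCACGGTACCCACTAGGTTTGTCACGTTTA-5'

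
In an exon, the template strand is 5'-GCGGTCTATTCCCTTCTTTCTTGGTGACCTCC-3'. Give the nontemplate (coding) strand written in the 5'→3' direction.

The coding strand is complementary and antiparallel to the template: take the complement (A↔T, G↔C) and reverse.

5'-GGAGGTCACCAAGAAAGAAGGGAATAGACCGC-3'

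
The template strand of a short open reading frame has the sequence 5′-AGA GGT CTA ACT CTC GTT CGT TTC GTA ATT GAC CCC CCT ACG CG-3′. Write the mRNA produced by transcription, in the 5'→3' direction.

5′-CGCGUAGGGGGGUCAAUUACGAAACGAACGAGAGUUAGACCUCU-3′

The mRNA has the sequence of the coding strand (reverse complement of the template) with T→U. Reverse complement of AGAGGTCTAACTCTCGTTCGTTTCGTAATTGACCCCCCTACGCG is CGCGTAGGGGGGTCAATTACGAAACGAACGAGAGTTAGACCTCT; then T→U.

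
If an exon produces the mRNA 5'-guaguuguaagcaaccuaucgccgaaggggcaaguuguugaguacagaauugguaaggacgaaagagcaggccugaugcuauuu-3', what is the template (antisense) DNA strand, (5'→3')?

Replace U with T to get the coding DNA strand: GTAGTTGTAAGCAACCTATCGCCGAAGGGGCAAGTTGTTGAGTACAGAATTGGTAAGGACGAAAGAGCAGGCCTGATGCTATTT. The template strand is its reverse complement (complement CATCAACATTCGTTGGATAGCGGCTTCCCCGTTCAACAACTCATGTCTTAACCATTCCTGCTTTCTCGTCCGGACTACGATAAA, then reverse).

5'-AAATAGCATCAGGCCTGCTCTTTCGTCCTTACCAATTCTGTACTCAACAACTTGCCCCTTCGGCGATAGGTTGCTTACAACTAC-3'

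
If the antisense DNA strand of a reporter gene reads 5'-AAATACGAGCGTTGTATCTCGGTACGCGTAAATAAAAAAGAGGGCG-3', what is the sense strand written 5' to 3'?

5'-CGCCCTCTTTTTTATTTACGCGTACCGAGATACAACGCTCGTATTT-3'

The coding strand is complementary and antiparallel to the template: take the complement (A↔T, G↔C) and reverse.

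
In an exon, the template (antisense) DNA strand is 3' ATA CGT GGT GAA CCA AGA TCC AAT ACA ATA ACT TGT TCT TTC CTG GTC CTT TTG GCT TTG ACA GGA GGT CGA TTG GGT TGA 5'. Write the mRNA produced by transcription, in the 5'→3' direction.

5′-UAUGCACCACUUGGUUCUAGGUUAUGUUAUUGAACAAGAAAGGACCAGGAAAACCGAAACUGUCCUCCAGCUAACCCAACU-3′

Reading the template 3'→5' as shown, RNA polymerase pairs each base (A→U, T→A, G↔C) to build mRNA 5'→3' directly.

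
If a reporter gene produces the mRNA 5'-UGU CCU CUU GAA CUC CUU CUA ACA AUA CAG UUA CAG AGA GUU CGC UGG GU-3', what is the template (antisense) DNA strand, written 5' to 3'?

5'-ACCCAGCGAACTCTCTGTAACTGTATTGTTAGAAGGAGTTCAAGAGGACA-3'

Replace U with T to get the coding DNA strand: TGTCCTCTTGAACTCCTTCTAACAATACAGTTACAGAGAGTTCGCTGGGT. The template strand is its reverse complement (complement ACAGGAGAACTTGAGGAAGATTGTTATGTCAATGTCTCTCAAGCGACCCA, then reverse).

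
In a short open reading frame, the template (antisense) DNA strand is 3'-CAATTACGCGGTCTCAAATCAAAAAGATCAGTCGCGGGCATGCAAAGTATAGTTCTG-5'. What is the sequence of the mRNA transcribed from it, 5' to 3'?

5'-GUUAAUGCGCCAGAGUUUAGUUUUUCUAGUCAGCGCCCGUACGUUUCAUAUCAAGAC-3'

Reading the template 3'→5' as shown, RNA polymerase pairs each base (A→U, T→A, G↔C) to build mRNA 5'→3' directly.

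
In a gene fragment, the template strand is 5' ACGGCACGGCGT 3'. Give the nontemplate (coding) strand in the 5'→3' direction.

The coding strand is complementary and antiparallel to the template: take the complement (A↔T, G↔C) and reverse.

5'-ACGCCGTGCCGT-3'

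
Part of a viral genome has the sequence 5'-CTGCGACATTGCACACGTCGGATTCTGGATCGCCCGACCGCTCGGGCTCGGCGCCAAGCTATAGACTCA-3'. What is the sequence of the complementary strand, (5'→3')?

Pairing A↔T and G↔C gives GACGCTGTAACGTGTGCAGCCTAAGACCTAGCGGGCTGGCGAGCCCGAGCCGCGGTTCGATATCTGAGT, running 3'→5'. Reverse for the 5'→3' convention.

5'-TGAGTCTATAGCTTGGCGCCGAGCCCGAGCGGTCGGGCGATCCAGAATCCGACGTGTGCAATGTCGCAG-3'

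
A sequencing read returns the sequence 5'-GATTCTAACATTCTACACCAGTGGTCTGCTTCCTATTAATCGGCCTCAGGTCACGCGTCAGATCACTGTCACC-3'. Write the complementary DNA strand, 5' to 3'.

5'-GGTGACAGTGATCTGACGCGTGACCTGAGGCCGATTAATAGGAAGCAGACCACTGGTGTAGAATGTTAGAATC-3'

Pairing A↔T and G↔C gives CTAAGATTGTAAGATGTGGTCACCAGACGAAGGATAATTAGCCGGAGTCCAGTGCGCAGTCTAGTGACAGTGG, running 3'→5'. Reverse for the 5'→3' convention.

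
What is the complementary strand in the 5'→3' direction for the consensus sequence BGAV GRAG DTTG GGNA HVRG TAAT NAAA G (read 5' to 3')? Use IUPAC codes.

Standard pairs A↔T, G↔C; ambiguity codes pair R↔Y, B↔V, D↔H, N↔N. Complement (VCTBCYTCHAACCCNTDBYCATTANTTTC), then reverse for 5'→3'.

5'-CTTTNATTACYBDTNCCCAAHCTYCBTCV-3'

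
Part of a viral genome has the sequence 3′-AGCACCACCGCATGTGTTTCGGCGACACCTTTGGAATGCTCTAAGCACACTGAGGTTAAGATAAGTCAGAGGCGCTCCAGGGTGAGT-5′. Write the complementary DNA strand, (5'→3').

The strand is given 3'→5', so its complement runs 5'→3' in the same left-to-right order: pair each base A↔T, G↔C.

5'-TCGTGGTGGCGTACACAAAGCCGCTGTGGAAACCTTACGAGATTCGTGTGACTCCAATTCTATTCAGTCTCCGCGAGGTCCCACTCA-3'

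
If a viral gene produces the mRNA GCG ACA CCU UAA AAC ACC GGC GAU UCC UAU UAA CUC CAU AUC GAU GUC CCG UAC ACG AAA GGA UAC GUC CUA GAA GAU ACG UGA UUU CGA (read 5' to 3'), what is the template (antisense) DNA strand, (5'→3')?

Replace U with T to get the coding DNA strand: GCGACACCTTAAAACACCGGCGATTCCTATTAACTCCATATCGATGTCCCGTACACGAAAGGATACGTCCTAGAAGATACGTGATTTCGA. The template strand is its reverse complement (complement CGCTGTGGAATTTTGTGGCCGCTAAGGATAATTGAGGTATAGCTACAGGGCATGTGCTTTCCTATGCAGGATCTTCTATGCACTAAAGCT, then reverse).

5′-TCGAAATCACGTATCTTCTAGGACGTATCCTTTCGTGTACGGGACATCGATATGGAGTTAATAGGAATCGCCGGTGTTTTAAGGTGTCGC-3′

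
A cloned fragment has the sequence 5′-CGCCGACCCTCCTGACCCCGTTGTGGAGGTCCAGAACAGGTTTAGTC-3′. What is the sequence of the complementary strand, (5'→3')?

5'-GACTAAACCTGTTCTGGACCTCCACAACGGGGTCAGGAGGGTCGGCG-3'

The complement of CGCCGACCCTCCTGACCCCGTTGTGGAGGTCCAGAACAGGTTTAGTC is GCGGCTGGGAGGACTGGGGCAACACCTCCAGGTCTTGTCCAAATCAG (A↔T, G↔C). DNA strands are antiparallel, so the complementary strand runs 3'→5'; reversing gives the 5'→3' form.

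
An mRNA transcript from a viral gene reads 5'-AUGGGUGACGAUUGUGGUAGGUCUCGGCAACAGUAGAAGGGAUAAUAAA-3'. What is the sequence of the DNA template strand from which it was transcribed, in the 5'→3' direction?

5'-TTTATTATCCCTTCTACTGTTGCCGAGACCTACCACAATCGTCACCCAT-3'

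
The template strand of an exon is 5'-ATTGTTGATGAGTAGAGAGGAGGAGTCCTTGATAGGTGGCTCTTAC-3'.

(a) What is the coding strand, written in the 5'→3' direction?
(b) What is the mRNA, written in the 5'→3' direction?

(a) 5'-GTAAGAGCCACCTATCAAGGACTCCTCCTCTCTACTCATCAACAAT-3'
(b) 5'-GUAAGAGCCACCUAUCAAGGACUCCUCCUCUCUACUCAUCAACAAU-3'

(a) The coding strand is the reverse complement of the template: complement TAACAACTACTCATCTCTCCTCCTCAGGAACTATCCACCGAGAATG, then reverse.
(b) mRNA has the coding-strand sequence with T→U.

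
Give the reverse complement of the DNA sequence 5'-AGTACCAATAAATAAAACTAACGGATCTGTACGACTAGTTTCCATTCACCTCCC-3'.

Complement each base (A↔T, G↔C): TCATGGTTATTTATTTTGATTGCCTAGACATGCTGATCAAAGGTAAGTGGAGGG. Then reverse.

5'-GGGAGGTGAATGGAAACTAGTCGTACAGATCCGTTAGTTTTATTTATTGGTACT-3'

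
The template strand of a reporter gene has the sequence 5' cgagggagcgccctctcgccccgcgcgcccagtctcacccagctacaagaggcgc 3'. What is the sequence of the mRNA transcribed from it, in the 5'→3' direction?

The mRNA has the sequence of the coding strand (reverse complement of the template) with T→U. Reverse complement of CGAGGGAGCGCCCTCTCGCCCCGCGCGCCCAGTCTCACCCAGCTACAAGAGGCGC is GCGCCTCTTGTAGCTGGGTGAGACTGGGCGCGCGGGGCGAGAGGGCGCTCCCTCG; then T→U.

5'-GCGCCUCUUGUAGCUGGGUGAGACUGGGCGCGCGGGGCGAGAGGGCGCUCCCUCG-3'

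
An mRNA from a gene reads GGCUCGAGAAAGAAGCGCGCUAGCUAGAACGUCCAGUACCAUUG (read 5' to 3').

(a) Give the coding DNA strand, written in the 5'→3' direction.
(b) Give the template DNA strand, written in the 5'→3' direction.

(a) 5′-GGCTCGAGAAAGAAGCGCGCTAGCTAGAACGTCCAGTACCATTG-3′
(b) 5′-CAATGGTACTGGACGTTCTAGCTAGCGCGCTTCTTTCTCGAGCC-3′

(a) The coding strand matches the mRNA with U→T.
(b) The template strand is the reverse complement of the coding strand.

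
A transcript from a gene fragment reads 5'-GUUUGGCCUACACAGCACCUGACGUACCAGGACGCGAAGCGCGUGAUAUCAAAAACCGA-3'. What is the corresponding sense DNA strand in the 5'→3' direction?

The coding DNA strand has the same 5'→3' sequence as the mRNA with U replaced by T.

5'-GTTTGGCCTACACAGCACCTGACGTACCAGGACGCGAAGCGCGTGATATCAAAAACCGA-3'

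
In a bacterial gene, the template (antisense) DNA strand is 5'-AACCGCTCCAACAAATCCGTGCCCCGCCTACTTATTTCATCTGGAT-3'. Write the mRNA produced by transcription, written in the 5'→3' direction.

5'-AUCCAGAUGAAAUAAGUAGGCGGGGCACGGAUUUGUUGGAGCGGUU-3'

RNA polymerase reads the template 3'→5' and synthesizes mRNA 5'→3' by base-pairing (A→U, T→A, G↔C). The complement of the template is TTGGCGAGGTTGTTTAGGCACGGGGCGGATGAATAAAGTAGACCTA; antiparallel, so 5'→3' the coding strand is ATCCAGATGAAATAAGTAGGCGGGGCACGGATTTGTTGGAGCGGTT. Replace T with U for the mRNA.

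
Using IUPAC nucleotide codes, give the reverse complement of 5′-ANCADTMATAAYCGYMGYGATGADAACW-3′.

Standard pairs A↔T, G↔C; ambiguity codes pair Y↔R, M↔K, W↔W, D↔H, N↔N. Complement (TNGTHAKTATTRGCRKCRCTACTHTTGW), then reverse for 5'→3'.

5'-WGTTHTCATCRCKRCGRTTATKAHTGNT-3'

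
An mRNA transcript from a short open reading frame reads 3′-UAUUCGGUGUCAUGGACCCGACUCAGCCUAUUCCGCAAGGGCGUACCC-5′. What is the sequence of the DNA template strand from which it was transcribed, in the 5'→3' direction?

Written 5'→3' the mRNA is CCCAUGCGGGAACGCCUUAUCCGACUCAGCCCAGGUACUGUGGCUUAU, so the coding DNA strand is CCCATGCGGGAACGCCTTATCCGACTCAGCCCAGGTACTGTGGCTTAT. The template is its reverse complement.

5'-ATAAGCCACAGTACCTGGGCTGAGTCGGATAAGGCGTTCCCGCATGGG-3'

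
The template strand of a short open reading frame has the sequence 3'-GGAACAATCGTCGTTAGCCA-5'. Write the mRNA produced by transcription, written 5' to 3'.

Reading the template 3'→5' as shown, RNA polymerase pairs each base (A→U, T→A, G↔C) to build mRNA 5'→3' directly.

5′-CCUUGUUAGCAGCAAUCGGU-3′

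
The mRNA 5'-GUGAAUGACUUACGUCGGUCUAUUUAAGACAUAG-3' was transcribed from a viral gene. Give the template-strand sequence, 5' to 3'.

5'-CTATGTCTTAAATAGACCGACGTAAGTCATTCAC-3'

Replace U with T to get the coding DNA strand: GTGAATGACTTACGTCGGTCTATTTAAGACATAG. The template strand is its reverse complement (complement CACTTACTGAATGCAGCCAGATAAATTCTGTATC, then reverse).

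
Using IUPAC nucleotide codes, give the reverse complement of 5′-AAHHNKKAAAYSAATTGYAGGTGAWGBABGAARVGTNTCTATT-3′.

Standard pairs A↔T, G↔C; ambiguity codes pair R↔Y, K↔M, W↔W, S↔S, B↔V, H↔D, N↔N. Complement (TTDDNMMTTTRSTTAACRTCCACTWCVTVCTTYBCANAGATAA), then reverse for 5'→3'.

5'-AATAGANACBYTTCVTVCWTCACCTRCAATTSRTTTMMNDDTT-3'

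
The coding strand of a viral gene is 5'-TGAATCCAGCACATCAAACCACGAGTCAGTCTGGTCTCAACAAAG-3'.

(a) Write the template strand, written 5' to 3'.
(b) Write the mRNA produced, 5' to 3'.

(a) The template strand is the reverse complement of the coding strand: complement ACTTAGGTCGTGTAGTTTGGTGCTCAGTCAGACCAGAGTTGTTTC, then reverse.
(b) mRNA matches the coding strand with T→U.

(a) 5′-CTTTGTTGAGACCAGACTGACTCGTGGTTTGATGTGCTGGATTCA-3′
(b) 5'-UGAAUCCAGCACAUCAAACCACGAGUCAGUCUGGUCUCAACAAAG-3'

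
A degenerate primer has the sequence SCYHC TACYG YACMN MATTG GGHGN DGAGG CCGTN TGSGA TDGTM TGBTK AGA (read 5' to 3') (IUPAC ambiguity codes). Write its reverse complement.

Standard pairs A↔T, G↔C; ambiguity codes pair Y↔R, M↔K, S↔S, B↔V, D↔H, N↔N. Complement (SGRDGATGRCRTGKNKTAACCCDCNHCTCCGGCANACSCTAHCAKACVAMTCT), then reverse for 5'→3'.

5'-TCTMAVCAKACHATCSCANACGGCCTCHNCDCCCAATKNKGTRCRGTAGDRGS-3'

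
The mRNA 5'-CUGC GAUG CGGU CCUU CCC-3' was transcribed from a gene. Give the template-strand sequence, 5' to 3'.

5'-GGGAAGGACCGCATCGCAG-3'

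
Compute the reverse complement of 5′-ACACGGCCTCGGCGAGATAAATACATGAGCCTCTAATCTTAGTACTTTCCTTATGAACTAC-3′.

Reading the sequence 3'→5' and pairing each base (A↔T, G↔C) gives the reverse complement directly.

5'-GTAGTTCATAAGGAAAGTACTAAGATTAGAGGCTCATGTATTTATCTCGCCGAGGCCGTGT-3'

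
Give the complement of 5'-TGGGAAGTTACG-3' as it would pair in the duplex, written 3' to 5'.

3'-ACCCTTCAATGC-5'

Base-pairing A↔T, G↔C gives the complement. The complementary strand is antiparallel, so paired with a 5'→3' strand it runs 3'→5'.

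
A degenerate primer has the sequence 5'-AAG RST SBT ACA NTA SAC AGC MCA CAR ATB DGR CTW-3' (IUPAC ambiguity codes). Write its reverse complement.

5'-WAGYCHVATYTGTGKGCTGTSTANTGTAVSASYCTT-3'

Standard pairs A↔T, G↔C; ambiguity codes pair R↔Y, M↔K, W↔W, S↔S, B↔V, D↔H, N↔N. Complement (TTCYSASVATGTNATSTGTCGKGTGTYTAVHCYGAW), then reverse for 5'→3'.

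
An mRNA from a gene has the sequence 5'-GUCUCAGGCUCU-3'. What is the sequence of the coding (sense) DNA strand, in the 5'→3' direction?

The coding DNA strand has the same 5'→3' sequence as the mRNA with U replaced by T.

5'-GTCTCAGGCTCT-3'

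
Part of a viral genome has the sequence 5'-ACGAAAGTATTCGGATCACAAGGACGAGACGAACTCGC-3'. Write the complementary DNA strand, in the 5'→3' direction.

5′-GCGAGTTCGTCTCGTCCTTGTGATCCGAATACTTTCGT-3′

Pairing A↔T and G↔C gives TGCTTTCATAAGCCTAGTGTTCCTGCTCTGCTTGAGCG, running 3'→5'. Reverse for the 5'→3' convention.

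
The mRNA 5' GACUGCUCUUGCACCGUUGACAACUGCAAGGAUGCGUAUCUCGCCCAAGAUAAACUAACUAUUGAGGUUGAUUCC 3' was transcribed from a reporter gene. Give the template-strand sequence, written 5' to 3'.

5'-GGAATCAACCTCAATAGTTAGTTTATCTTGGGCGAGATACGCATCCTTGCAGTTGTCAACGGTGCAAGAGCAGTC-3'

Replace U with T to get the coding DNA strand: GACTGCTCTTGCACCGTTGACAACTGCAAGGATGCGTATCTCGCCCAAGATAAACTAACTATTGAGGTTGATTCC. The template strand is its reverse complement (complement CTGACGAGAACGTGGCAACTGTTGACGTTCCTACGCATAGAGCGGGTTCTATTTGATTGATAACTCCAACTAAGG, then reverse).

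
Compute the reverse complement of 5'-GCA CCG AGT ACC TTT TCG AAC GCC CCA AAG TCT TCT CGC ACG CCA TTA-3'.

Complement each base (A↔T, G↔C): CGTGGCTCATGGAAAAGCTTGCGGGGTTTCAGAAGAGCGTGCGGTAAT. Then reverse.

5'-TAATGGCGTGCGAGAAGACTTTGGGGCGTTCGAAAAGGTACTCGGTGC-3'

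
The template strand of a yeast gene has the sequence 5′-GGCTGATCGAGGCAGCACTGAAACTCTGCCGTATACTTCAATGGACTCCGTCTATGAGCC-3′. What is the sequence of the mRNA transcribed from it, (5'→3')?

5′-GGCUCAUAGACGGAGUCCAUUGAAGUAUACGGCAGAGUUUCAGUGCUGCCUCGAUCAGCC-3′

The mRNA has the sequence of the coding strand (reverse complement of the template) with T→U. Reverse complement of GGCTGATCGAGGCAGCACTGAAACTCTGCCGTATACTTCAATGGACTCCGTCTATGAGCC is GGCTCATAGACGGAGTCCATTGAAGTATACGGCAGAGTTTCAGTGCTGCCTCGATCAGCC; then T→U.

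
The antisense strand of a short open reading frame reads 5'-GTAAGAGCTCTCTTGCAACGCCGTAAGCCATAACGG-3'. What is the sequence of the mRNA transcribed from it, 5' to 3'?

5'-CCGUUAUGGCUUACGGCGUUGCAAGAGAGCUCUUAC-3'

The mRNA has the sequence of the coding strand (reverse complement of the template) with T→U. Reverse complement of GTAAGAGCTCTCTTGCAACGCCGTAAGCCATAACGG is CCGTTATGGCTTACGGCGTTGCAAGAGAGCTCTTAC; then T→U.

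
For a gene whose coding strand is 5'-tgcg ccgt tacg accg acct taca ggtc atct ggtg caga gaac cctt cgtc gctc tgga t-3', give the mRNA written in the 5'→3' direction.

5'-UGCGCCGUUACGACCGACCUUACAGGUCAUCUGGUGCAGAGAACCCUUCGUCGCUCUGGAU-3'

mRNA has the coding-strand sequence with U in place of T.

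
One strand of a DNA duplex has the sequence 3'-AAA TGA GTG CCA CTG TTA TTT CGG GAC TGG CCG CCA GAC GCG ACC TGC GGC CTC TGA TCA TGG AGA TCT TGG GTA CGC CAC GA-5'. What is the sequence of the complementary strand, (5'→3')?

The strand is given 3'→5', so its complement runs 5'→3' in the same left-to-right order: pair each base A↔T, G↔C.

5'-TTTACTCACGGTGACAATAAAGCCCTGACCGGCGGTCTGCGCTGGACGCCGGAGACTAGTACCTCTAGAACCCATGCGGTGCT-3'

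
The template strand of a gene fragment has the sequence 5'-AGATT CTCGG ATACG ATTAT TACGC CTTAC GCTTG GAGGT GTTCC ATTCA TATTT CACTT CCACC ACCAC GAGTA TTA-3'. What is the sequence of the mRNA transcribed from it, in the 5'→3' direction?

5'-UAAUACUCGUGGUGGUGGAAGUGAAAUAUGAAUGGAACACCUCCAAGCGUAAGGCGUAAUAAUCGUAUCCGAGAAUCU-3'

The mRNA has the sequence of the coding strand (reverse complement of the template) with T→U. Reverse complement of AGATTCTCGGATACGATTATTACGCCTTACGCTTGGAGGTGTTCCATTCATATTTCACTTCCACCACCACGAGTATTA is TAATACTCGTGGTGGTGGAAGTGAAATATGAATGGAACACCTCCAAGCGTAAGGCGTAATAATCGTATCCGAGAATCT; then T→U.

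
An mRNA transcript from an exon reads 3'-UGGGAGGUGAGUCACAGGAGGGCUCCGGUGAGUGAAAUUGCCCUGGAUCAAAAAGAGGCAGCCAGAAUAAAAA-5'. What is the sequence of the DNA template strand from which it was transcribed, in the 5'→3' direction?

5′-ACCCTCCACTCAGTGTCCTCCCGAGGCCACTCACTTTAACGGGACCTAGTTTTTCTCCGTCGGTCTTATTTTT-3′

Written 5'→3' the mRNA is AAAAAUAAGACCGACGGAGAAAAACUAGGUCCCGUUAAAGUGAGUGGCCUCGGGAGGACACUGAGUGGAGGGU, so the coding DNA strand is AAAAATAAGACCGACGGAGAAAAACTAGGTCCCGTTAAAGTGAGTGGCCTCGGGAGGACACTGAGTGGAGGGT. The template is its reverse complement.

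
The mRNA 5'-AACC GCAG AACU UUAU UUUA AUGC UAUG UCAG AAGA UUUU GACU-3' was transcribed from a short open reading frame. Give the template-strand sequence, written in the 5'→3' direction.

Replace U with T to get the coding DNA strand: AACCGCAGAACTTTATTTTAATGCTATGTCAGAAGATTTTGACT. The template strand is its reverse complement (complement TTGGCGTCTTGAAATAAAATTACGATACAGTCTTCTAAAACTGA, then reverse).

5'-AGTCAAAATCTTCTGACATAGCATTAAAATAAAGTTCTGCGGTT-3'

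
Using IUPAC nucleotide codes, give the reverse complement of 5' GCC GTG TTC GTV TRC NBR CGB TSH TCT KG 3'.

Standard pairs A↔T, G↔C; ambiguity codes pair R↔Y, K↔M, S↔S, B↔V, H↔D, N↔N. Complement (CGGCACAAGCABAYGNVYGCVASDAGAMC), then reverse for 5'→3'.

5'-CMAGADSAVCGYVNGYABACGAACACGGC-3'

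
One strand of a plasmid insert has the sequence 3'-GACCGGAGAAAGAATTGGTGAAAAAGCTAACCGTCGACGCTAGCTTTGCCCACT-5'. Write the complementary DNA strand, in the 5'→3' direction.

5'-CTGGCCTCTTTCTTAACCACTTTTTCGATTGGCAGCTGCGATCGAAACGGGTGA-3'

The strand is given 3'→5', so its complement runs 5'→3' in the same left-to-right order: pair each base A↔T, G↔C.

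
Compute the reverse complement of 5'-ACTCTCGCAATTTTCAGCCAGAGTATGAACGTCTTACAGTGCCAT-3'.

5'-ATGGCACTGTAAGACGTTCATACTCTGGCTGAAAATTGCGAGAGT-3'

Complement each base (A↔T, G↔C): TGAGAGCGTTAAAAGTCGGTCTCATACTTGCAGAATGTCACGGTA. Then reverse.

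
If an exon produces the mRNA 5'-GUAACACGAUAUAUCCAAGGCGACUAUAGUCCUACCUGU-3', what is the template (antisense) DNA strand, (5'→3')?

Replace U with T to get the coding DNA strand: GTAACACGATATATCCAAGGCGACTATAGTCCTACCTGT. The template strand is its reverse complement (complement CATTGTGCTATATAGGTTCCGCTGATATCAGGATGGACA, then reverse).

5'-ACAGGTAGGACTATAGTCGCCTTGGATATATCGTGTTAC-3'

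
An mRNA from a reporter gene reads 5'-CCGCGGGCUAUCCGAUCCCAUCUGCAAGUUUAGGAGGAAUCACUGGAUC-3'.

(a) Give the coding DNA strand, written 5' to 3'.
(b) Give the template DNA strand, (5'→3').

(a) 5′-CCGCGGGCTATCCGATCCCATCTGCAAGTTTAGGAGGAATCACTGGATC-3′
(b) 5'-GATCCAGTGATTCCTCCTAAACTTGCAGATGGGATCGGATAGCCCGCGG-3'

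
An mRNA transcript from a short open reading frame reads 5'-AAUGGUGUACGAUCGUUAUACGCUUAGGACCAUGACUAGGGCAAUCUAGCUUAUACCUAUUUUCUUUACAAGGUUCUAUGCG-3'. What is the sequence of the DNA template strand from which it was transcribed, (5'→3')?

5'-CGCATAGAACCTTGTAAAGAAAATAGGTATAAGCTAGATTGCCCTAGTCATGGTCCTAAGCGTATAACGATCGTACACCATT-3'

Replace U with T to get the coding DNA strand: AATGGTGTACGATCGTTATACGCTTAGGACCATGACTAGGGCAATCTAGCTTATACCTATTTTCTTTACAAGGTTCTATGCG. The template strand is its reverse complement (complement TTACCACATGCTAGCAATATGCGAATCCTGGTACTGATCCCGTTAGATCGAATATGGATAAAAGAAATGTTCCAAGATACGC, then reverse).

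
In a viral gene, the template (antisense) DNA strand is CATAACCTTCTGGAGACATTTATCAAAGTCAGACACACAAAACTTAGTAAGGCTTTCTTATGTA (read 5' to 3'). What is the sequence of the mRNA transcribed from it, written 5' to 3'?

RNA polymerase reads the template 3'→5' and synthesizes mRNA 5'→3' by base-pairing (A→U, T→A, G↔C). The complement of the template is GTATTGGAAGACCTCTGTAAATAGTTTCAGTCTGTGTGTTTTGAATCATTCCGAAAGAATACAT; antiparallel, so 5'→3' the coding strand is TACATAAGAAAGCCTTACTAAGTTTTGTGTGTCTGACTTTGATAAATGTCTCCAGAAGGTTATG. Replace T with U for the mRNA.

5'-UACAUAAGAAAGCCUUACUAAGUUUUGUGUGUCUGACUUUGAUAAAUGUCUCCAGAAGGUUAUG-3'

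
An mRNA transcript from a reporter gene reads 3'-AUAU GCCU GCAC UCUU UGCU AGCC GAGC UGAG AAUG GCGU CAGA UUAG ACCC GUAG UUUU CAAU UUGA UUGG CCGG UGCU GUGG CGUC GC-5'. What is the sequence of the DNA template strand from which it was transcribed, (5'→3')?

Written 5'→3' the mRNA is CGCUGCGGUGUCGUGGCCGGUUAGUUUAACUUUUGAUGCCCAGAUUAGACUGCGGUAAGAGUCGAGCCGAUCGUUUCUCACGUCCGUAUA, so the coding DNA strand is CGCTGCGGTGTCGTGGCCGGTTAGTTTAACTTTTGATGCCCAGATTAGACTGCGGTAAGAGTCGAGCCGATCGTTTCTCACGTCCGTATA. The template is its reverse complement.

5'-TATACGGACGTGAGAAACGATCGGCTCGACTCTTACCGCAGTCTAATCTGGGCATCAAAAGTTAAACTAACCGGCCACGACACCGCAGCG-3'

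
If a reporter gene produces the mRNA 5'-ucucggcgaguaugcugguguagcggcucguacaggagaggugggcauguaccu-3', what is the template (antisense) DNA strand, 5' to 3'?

Replace U with T to get the coding DNA strand: TCTCGGCGAGTATGCTGGTGTAGCGGCTCGTACAGGAGAGGTGGGCATGTACCT. The template strand is its reverse complement (complement AGAGCCGCTCATACGACCACATCGCCGAGCATGTCCTCTCCACCCGTACATGGA, then reverse).

5'-AGGTACATGCCCACCTCTCCTGTACGAGCCGCTACACCAGCATACTCGCCGAGA-3'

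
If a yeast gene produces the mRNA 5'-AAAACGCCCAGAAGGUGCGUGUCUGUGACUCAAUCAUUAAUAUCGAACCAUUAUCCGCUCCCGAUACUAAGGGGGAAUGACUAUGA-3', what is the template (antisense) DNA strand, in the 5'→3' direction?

Replace U with T to get the coding DNA strand: AAAACGCCCAGAAGGTGCGTGTCTGTGACTCAATCATTAATATCGAACCATTATCCGCTCCCGATACTAAGGGGGAATGACTATGA. The template strand is its reverse complement (complement TTTTGCGGGTCTTCCACGCACAGACACTGAGTTAGTAATTATAGCTTGGTAATAGGCGAGGGCTATGATTCCCCCTTACTGATACT, then reverse).

5'-TCATAGTCATTCCCCCTTAGTATCGGGAGCGGATAATGGTTCGATATTAATGATTGAGTCACAGACACGCACCTTCTGGGCGTTTT-3'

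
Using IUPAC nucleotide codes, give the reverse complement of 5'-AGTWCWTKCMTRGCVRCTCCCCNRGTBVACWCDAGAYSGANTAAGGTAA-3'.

5'-TTACCTTANTCSRTCTHGWGTBVACYNGGGGAGYBGCYAKGMAWGWACT-3'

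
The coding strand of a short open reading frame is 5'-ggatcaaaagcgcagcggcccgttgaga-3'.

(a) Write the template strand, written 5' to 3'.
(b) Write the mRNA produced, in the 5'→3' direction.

(a) 5′-TCTCAACGGGCCGCTGCGCTTTTGATCC-3′
(b) 5'-GGAUCAAAAGCGCAGCGGCCCGUUGAGA-3'

(a) The template strand is the reverse complement of the coding strand: complement CCTAGTTTTCGCGTCGCCGGGCAACTCT, then reverse.
(b) mRNA matches the coding strand with T→U.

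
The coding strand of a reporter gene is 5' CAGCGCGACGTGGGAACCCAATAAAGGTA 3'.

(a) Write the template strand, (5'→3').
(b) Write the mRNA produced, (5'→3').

(a) 5'-TACCTTTATTGGGTTCCCACGTCGCGCTG-3'
(b) 5′-CAGCGCGACGUGGGAACCCAAUAAAGGUA-3′

(a) The template strand is the reverse complement of the coding strand: complement GTCGCGCTGCACCCTTGGGTTATTTCCAT, then reverse.
(b) mRNA matches the coding strand with T→U.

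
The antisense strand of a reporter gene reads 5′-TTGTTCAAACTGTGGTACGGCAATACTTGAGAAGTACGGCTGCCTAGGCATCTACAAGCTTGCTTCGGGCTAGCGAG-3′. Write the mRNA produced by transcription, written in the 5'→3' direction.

5′-CUCGCUAGCCCGAAGCAAGCUUGUAGAUGCCUAGGCAGCCGUACUUCUCAAGUAUUGCCGUACCACAGUUUGAACAA-3′

RNA polymerase reads the template 3'→5' and synthesizes mRNA 5'→3' by base-pairing (A→U, T→A, G↔C). The complement of the template is AACAAGTTTGACACCATGCCGTTATGAACTCTTCATGCCGACGGATCCGTAGATGTTCGAACGAAGCCCGATCGCTC; antiparallel, so 5'→3' the coding strand is CTCGCTAGCCCGAAGCAAGCTTGTAGATGCCTAGGCAGCCGTACTTCTCAAGTATTGCCGTACCACAGTTTGAACAA. Replace T with U for the mRNA.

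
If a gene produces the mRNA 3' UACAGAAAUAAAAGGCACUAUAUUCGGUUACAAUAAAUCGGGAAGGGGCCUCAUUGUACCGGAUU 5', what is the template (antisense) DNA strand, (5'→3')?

5'-ATGTCTTTATTTTCCGTGATATAAGCCAATGTTATTTAGCCCTTCCCCGGAGTAACATGGCCTAA-3'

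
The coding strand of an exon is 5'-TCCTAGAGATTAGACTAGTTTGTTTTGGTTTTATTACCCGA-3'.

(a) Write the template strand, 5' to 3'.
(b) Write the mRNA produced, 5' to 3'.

(a) 5'-TCGGGTAATAAAACCAAAACAAACTAGTCTAATCTCTAGGA-3'
(b) 5'-UCCUAGAGAUUAGACUAGUUUGUUUUGGUUUUAUUACCCGA-3'

(a) The template strand is the reverse complement of the coding strand: complement AGGATCTCTAATCTGATCAAACAAAACCAAAATAATGGGCT, then reverse.
(b) mRNA matches the coding strand with T→U.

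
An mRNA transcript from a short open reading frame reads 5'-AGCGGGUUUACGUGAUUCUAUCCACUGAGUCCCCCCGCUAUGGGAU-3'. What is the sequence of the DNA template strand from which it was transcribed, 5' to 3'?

Replace U with T to get the coding DNA strand: AGCGGGTTTACGTGATTCTATCCACTGAGTCCCCCCGCTATGGGAT. The template strand is its reverse complement (complement TCGCCCAAATGCACTAAGATAGGTGACTCAGGGGGGCGATACCCTA, then reverse).

5'-ATCCCATAGCGGGGGGACTCAGTGGATAGAATCACGTAAACCCGCT-3'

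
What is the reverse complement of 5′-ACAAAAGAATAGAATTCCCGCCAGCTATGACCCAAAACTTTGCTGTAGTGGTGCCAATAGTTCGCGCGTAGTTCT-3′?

5'-AGAACTACGCGCGAACTATTGGCACCACTACAGCAAAGTTTTGGGTCATAGCTGGCGGGAATTCTATTCTTTTGT-3'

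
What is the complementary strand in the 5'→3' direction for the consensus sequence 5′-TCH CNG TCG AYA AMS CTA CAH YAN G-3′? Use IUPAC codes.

Standard pairs A↔T, G↔C; ambiguity codes pair Y↔R, M↔K, S↔S, H↔D, N↔N. Complement (AGDGNCAGCTRTTKSGATGTDRTNC), then reverse for 5'→3'.

5'-CNTRDTGTAGSKTTRTCGACNGDGA-3'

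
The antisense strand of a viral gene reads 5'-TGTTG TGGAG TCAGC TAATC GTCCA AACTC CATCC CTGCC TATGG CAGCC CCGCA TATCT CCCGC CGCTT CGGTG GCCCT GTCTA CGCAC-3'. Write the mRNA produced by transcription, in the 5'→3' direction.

The mRNA has the sequence of the coding strand (reverse complement of the template) with T→U. Reverse complement of TGTTGTGGAGTCAGCTAATCGTCCAAACTCCATCCCTGCCTATGGCAGCCCCGCATATCTCCCGCCGCTTCGGTGGCCCTGTCTACGCAC is GTGCGTAGACAGGGCCACCGAAGCGGCGGGAGATATGCGGGGCTGCCATAGGCAGGGATGGAGTTTGGACGATTAGCTGACTCCACAACA; then T→U.

5′-GUGCGUAGACAGGGCCACCGAAGCGGCGGGAGAUAUGCGGGGCUGCCAUAGGCAGGGAUGGAGUUUGGACGAUUAGCUGACUCCACAACA-3′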